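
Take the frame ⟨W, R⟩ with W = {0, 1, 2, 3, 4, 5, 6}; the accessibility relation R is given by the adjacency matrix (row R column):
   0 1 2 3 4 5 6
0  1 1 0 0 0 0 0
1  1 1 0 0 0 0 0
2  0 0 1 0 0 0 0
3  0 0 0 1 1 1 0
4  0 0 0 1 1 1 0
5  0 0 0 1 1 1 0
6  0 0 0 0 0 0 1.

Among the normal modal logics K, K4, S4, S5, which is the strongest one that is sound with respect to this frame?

Transitive (axiom 4): yes — every two-step R-path is closed by a direct edge.
Reflexive (axiom T): yes — every world is R-related to itself.
Euclidean (axiom 5): yes — any two successors of a common world are R-related.
So F validates K, K4, S4, S5. The strongest is S5.

S5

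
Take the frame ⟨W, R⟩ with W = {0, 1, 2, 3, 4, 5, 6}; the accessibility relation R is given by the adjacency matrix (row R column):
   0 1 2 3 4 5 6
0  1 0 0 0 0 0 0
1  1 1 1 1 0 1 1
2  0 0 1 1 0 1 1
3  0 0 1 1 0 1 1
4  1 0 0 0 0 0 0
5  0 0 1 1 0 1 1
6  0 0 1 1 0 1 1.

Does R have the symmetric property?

No

Symmetric: no — 1 R 0 but not 0 R 1.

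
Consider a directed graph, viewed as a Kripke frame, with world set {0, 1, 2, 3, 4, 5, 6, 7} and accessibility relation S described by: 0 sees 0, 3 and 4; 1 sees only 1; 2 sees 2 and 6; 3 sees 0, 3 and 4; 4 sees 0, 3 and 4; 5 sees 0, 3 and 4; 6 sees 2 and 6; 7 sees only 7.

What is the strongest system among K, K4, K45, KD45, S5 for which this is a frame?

Transitive (axiom 4): yes — every two-step S-path is closed by a direct edge.
Euclidean (axiom 5): yes — any two successors of a common world are S-related.
Serial (axiom D): yes — every world has a successor (e.g. 0 S 0).
Reflexive (axiom T): no — 5 is not related to itself.
So F validates K, K4, K45, KD45; S5 would additionally require S to be reflexive. The strongest is KD45.

KD45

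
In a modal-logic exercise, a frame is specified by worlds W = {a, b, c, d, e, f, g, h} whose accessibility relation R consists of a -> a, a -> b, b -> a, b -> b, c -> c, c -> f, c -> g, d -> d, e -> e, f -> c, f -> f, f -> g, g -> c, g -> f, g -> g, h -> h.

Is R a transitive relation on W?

Yes

Transitive: yes — every two-step R-path is closed by a direct edge.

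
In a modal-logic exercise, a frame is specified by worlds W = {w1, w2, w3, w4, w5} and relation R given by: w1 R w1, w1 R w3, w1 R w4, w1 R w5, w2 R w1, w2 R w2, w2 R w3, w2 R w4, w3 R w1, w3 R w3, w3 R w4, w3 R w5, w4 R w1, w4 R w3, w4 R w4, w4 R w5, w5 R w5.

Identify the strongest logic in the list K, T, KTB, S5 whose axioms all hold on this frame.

Reflexive (axiom T): yes — every world is R-related to itself.
Symmetric (axiom B): no — w1 R w5 but not w5 R w1.
Euclidean (axiom 5): no — w1 R w5 and w1 R w3, but not w5 R w3.
So F validates K, T; KTB would additionally require R to be symmetric. The strongest is T.

T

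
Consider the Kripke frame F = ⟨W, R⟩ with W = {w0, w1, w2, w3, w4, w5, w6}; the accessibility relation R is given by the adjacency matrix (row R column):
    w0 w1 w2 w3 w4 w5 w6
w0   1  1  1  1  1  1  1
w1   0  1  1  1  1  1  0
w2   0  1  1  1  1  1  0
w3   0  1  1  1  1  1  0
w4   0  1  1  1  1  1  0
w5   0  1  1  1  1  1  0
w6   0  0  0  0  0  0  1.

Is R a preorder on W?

Yes

Reflexive: yes — every world is R-related to itself.
Transitive: yes — every two-step R-path is closed by a direct edge.
So R is a preorder.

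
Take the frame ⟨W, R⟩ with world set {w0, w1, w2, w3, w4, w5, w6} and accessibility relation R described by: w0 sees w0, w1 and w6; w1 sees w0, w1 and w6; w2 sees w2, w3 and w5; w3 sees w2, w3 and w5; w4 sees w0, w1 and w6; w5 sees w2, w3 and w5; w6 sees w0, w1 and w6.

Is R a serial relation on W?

Serial: yes — every world has a successor (e.g. w0 R w0).

Yes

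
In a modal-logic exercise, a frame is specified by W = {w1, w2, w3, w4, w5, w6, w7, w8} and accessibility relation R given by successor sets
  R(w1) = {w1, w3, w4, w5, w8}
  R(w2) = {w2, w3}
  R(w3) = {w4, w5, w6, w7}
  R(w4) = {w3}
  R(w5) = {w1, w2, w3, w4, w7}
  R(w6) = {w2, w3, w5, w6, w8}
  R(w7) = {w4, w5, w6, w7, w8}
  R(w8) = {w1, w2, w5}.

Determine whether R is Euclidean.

Euclidean: no — w1 R w3 and w1 R w8, but not w3 R w8.

No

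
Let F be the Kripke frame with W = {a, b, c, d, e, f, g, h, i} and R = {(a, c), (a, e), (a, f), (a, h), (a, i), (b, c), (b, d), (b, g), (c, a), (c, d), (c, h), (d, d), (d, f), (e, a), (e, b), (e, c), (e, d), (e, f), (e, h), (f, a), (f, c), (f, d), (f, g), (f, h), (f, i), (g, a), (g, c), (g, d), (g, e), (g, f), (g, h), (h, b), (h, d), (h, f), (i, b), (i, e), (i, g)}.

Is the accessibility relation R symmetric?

No

Symmetric: no — a R h but not h R a.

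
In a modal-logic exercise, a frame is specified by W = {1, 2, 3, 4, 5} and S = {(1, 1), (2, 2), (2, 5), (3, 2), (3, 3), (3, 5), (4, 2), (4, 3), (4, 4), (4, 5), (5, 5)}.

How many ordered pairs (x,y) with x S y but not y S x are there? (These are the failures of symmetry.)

Enumerating: (2,5), (3,2), (3,5), (4,2), (4,3), (4,5).

6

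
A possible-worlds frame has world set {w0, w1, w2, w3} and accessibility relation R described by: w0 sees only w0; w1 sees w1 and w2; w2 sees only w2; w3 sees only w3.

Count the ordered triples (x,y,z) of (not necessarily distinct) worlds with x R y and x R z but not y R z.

Enumerating: (w1,w2,w1).

1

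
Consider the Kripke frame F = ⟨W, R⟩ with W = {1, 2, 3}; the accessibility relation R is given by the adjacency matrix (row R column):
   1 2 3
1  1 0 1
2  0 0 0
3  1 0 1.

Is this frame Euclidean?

Yes

Euclidean: yes — any two successors of a common world are R-related.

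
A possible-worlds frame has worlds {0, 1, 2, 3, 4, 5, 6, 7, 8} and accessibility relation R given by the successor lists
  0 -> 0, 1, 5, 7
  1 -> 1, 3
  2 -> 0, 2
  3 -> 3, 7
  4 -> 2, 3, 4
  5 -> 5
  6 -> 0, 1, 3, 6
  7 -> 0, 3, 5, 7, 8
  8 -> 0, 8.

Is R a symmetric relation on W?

Symmetric: no — 0 R 1 but not 1 R 0.

No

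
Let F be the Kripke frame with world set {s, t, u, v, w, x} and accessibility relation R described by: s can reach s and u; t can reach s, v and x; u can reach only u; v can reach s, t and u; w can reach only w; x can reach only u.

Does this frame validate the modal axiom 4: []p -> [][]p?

The schema 4 characterises exactly the transitive frames.
Transitive: no — t R s and s R u, but not t R u.

No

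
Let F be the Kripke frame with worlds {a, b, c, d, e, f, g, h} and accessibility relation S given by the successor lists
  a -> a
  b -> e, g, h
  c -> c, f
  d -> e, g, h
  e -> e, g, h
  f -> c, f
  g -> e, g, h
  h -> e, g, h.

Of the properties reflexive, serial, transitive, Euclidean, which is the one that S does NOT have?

reflexive

Reflexive: no — b is not related to itself.
Serial: yes — every world has a successor (e.g. a S a).
Transitive: yes — every two-step S-path is closed by a direct edge.
Euclidean: yes — any two successors of a common world are S-related.
Only reflexive fails.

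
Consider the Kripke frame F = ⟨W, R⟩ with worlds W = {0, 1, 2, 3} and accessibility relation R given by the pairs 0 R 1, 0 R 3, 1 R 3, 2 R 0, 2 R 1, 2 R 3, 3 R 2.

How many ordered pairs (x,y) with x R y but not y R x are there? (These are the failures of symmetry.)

5

Enumerating: (0,1), (0,3), (1,3), (2,0), (2,1).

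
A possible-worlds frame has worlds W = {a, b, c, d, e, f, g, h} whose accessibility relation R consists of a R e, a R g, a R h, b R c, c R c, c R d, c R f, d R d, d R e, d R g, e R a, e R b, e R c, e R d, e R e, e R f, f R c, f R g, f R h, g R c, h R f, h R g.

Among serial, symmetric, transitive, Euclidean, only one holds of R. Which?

Serial: yes — every world has a successor (e.g. a R e).
Symmetric: no — a R g but not g R a.
Transitive: no — a R e and e R b, but not a R b.
Euclidean: no — a R e and a R g, but not e R g.
Only serial holds.

serial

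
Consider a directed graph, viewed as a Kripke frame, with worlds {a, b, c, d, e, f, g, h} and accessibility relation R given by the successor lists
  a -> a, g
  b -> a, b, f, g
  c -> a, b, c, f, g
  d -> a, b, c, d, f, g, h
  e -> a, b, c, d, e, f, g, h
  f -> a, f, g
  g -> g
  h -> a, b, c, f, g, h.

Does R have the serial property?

Serial: yes — every world has a successor (e.g. a R a).

Yes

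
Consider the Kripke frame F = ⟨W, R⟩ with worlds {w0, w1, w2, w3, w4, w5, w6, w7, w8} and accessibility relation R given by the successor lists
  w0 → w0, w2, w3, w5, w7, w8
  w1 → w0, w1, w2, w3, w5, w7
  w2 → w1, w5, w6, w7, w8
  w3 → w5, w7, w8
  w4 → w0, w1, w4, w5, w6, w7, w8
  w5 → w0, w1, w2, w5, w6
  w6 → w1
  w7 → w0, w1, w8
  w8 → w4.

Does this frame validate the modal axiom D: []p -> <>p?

The schema D characterises exactly the serial frames.
Serial: yes — every world has a successor (e.g. w0 R w0).

Yes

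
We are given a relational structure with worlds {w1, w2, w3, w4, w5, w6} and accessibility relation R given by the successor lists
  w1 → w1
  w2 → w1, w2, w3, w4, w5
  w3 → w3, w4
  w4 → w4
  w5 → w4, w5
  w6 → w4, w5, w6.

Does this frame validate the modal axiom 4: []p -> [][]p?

Yes

By correspondence theory, 4 is valid on a frame iff R is transitive.
Transitive: yes — every two-step R-path is closed by a direct edge.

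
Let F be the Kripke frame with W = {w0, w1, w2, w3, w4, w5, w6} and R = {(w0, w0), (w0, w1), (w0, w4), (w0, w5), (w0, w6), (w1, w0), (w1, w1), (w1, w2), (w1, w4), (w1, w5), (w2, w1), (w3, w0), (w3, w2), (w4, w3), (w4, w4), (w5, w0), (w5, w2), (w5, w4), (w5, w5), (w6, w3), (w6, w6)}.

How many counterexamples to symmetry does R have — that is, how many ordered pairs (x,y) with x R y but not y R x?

Enumerating: (w0,w4), (w0,w6), (w1,w4), (w1,w5), (w3,w0), (w3,w2), (w4,w3), (w5,w2), (w5,w4), (w6,w3).

10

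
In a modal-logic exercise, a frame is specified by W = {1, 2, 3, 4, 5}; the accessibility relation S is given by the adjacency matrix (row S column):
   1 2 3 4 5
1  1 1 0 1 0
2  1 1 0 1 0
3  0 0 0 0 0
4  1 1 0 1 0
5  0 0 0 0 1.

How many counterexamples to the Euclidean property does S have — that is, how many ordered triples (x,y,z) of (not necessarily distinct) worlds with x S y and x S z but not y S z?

0

S is Euclidean; there are no such tuples.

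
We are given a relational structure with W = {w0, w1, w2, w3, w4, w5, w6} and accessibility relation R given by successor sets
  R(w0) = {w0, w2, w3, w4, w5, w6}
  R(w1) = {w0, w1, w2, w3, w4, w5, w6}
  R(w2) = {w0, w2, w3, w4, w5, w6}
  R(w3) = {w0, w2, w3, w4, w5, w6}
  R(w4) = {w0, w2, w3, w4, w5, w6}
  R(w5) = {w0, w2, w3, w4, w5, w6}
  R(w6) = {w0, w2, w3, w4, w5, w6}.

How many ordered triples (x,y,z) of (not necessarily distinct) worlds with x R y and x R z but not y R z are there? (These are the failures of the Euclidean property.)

6

Enumerating: (w1,w0,w1), (w1,w2,w1), (w1,w3,w1), (w1,w4,w1), (w1,w5,w1), (w1,w6,w1).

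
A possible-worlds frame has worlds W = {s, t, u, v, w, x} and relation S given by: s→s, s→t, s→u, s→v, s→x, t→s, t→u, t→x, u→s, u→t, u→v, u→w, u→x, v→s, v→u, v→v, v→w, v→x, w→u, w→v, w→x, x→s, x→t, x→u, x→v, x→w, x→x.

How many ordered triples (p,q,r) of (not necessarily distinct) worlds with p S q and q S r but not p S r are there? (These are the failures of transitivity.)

Enumerating: (s,u,w), (s,v,w), (s,x,w), (t,s,t), (t,s,v), (t,u,t), (t,u,v), (t,u,w), (t,x,t), (t,x,v), (t,x,w), (u,s,u), … and 15 more.
Total: 27.

27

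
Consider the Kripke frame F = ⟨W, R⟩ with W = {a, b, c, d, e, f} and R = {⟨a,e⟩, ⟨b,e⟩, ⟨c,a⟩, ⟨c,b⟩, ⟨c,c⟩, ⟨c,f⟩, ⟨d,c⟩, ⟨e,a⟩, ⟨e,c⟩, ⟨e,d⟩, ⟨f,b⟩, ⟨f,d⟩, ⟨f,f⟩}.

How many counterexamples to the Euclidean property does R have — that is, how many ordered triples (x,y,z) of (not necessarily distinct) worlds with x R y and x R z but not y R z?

24

Enumerating: (a,e,e), (b,e,e), (c,a,a), (c,a,b), (c,a,c), (c,a,f), (c,b,a), (c,b,b), (c,b,c), (c,b,f), (c,f,a), (c,f,c), … and 12 more.
Total: 24.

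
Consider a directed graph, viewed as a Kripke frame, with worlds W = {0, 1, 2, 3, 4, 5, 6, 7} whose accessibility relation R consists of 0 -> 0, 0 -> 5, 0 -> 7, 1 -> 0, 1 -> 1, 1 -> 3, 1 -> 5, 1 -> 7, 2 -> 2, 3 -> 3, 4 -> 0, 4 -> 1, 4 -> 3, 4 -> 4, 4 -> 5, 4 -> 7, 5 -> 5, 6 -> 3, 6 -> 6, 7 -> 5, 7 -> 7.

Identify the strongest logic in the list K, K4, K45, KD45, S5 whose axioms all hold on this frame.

Transitive (axiom 4): yes — every two-step R-path is closed by a direct edge.
Euclidean (axiom 5): no — 0 R 5 and 0 R 7, but not 5 R 7.
Serial (axiom D): yes — every world has a successor (e.g. 0 R 0).
Reflexive (axiom T): yes — every world is R-related to itself.
So F validates K, K4; K45 would additionally require R to be Euclidean. The strongest is K4.

K4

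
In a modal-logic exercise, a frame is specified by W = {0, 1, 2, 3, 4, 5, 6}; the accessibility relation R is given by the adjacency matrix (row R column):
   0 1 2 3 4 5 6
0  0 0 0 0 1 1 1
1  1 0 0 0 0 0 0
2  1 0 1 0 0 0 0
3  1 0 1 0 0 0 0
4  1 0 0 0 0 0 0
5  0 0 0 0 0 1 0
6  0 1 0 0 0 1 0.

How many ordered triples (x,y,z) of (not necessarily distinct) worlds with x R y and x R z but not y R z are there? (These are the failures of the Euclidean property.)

16

Enumerating: (0,4,4), (0,4,5), (0,4,6), (0,5,4), (0,5,6), (0,6,4), (0,6,6), (1,0,0), (2,0,0), (2,0,2), (3,0,0), (3,0,2), (4,0,0), (6,1,1), (6,1,5), (6,5,1).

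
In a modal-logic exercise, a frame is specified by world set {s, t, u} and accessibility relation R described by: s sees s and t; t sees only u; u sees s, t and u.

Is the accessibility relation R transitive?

No

Transitive: no — s R t and t R u, but not s R u.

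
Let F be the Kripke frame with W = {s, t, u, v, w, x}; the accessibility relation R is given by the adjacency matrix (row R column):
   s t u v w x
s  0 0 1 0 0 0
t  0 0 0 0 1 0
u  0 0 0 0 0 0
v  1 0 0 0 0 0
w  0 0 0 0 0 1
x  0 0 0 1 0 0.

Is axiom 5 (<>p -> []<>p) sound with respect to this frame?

The schema 5 characterises exactly the Euclidean frames.
Euclidean: no — s R u and s R u, but not u R u.

No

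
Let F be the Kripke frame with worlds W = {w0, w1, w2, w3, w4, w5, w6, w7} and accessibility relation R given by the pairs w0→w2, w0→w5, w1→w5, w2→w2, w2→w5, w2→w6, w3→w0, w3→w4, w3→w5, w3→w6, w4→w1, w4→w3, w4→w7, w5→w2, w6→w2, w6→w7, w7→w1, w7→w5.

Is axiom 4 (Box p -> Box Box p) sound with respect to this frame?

No

Axiom 4 corresponds to the accessibility relation being transitive.
Transitive: no — w0 R w2 and w2 R w6, but not w0 R w6.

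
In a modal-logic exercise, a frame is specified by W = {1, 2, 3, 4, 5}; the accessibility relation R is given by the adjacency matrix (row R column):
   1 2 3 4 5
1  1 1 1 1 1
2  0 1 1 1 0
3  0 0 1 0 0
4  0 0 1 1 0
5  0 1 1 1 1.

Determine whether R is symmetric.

Symmetric: no — 1 R 2 but not 2 R 1.

No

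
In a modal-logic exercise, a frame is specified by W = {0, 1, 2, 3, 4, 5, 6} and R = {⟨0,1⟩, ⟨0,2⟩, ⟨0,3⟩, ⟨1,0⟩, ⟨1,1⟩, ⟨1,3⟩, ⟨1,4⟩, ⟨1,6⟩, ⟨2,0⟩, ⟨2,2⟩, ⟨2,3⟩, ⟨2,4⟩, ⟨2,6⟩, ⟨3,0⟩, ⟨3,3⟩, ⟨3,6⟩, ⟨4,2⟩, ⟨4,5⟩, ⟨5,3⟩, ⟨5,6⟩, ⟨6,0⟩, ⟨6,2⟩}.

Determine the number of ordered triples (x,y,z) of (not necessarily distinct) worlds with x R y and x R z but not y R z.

Enumerating: (0,1,2), (0,2,1), (0,3,1), (0,3,2), (1,0,0), (1,0,4), (1,0,6), (1,3,1), (1,3,4), (1,4,0), (1,4,1), (1,4,3), … and 28 more.
Total: 40.

40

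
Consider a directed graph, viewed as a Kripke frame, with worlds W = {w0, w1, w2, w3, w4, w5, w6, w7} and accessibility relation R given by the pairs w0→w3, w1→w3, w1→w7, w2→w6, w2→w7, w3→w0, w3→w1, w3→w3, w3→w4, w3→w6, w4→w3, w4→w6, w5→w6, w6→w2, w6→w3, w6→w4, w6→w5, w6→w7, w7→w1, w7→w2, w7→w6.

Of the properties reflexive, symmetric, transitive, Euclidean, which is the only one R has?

Reflexive: no — w0 is not related to itself.
Symmetric: yes — every pair in R has its reverse in R.
Transitive: no — w0 R w3 and w3 R w1, but not w0 R w1.
Euclidean: no — w1 R w3 and w1 R w7, but not w3 R w7.
Only symmetric holds.

symmetric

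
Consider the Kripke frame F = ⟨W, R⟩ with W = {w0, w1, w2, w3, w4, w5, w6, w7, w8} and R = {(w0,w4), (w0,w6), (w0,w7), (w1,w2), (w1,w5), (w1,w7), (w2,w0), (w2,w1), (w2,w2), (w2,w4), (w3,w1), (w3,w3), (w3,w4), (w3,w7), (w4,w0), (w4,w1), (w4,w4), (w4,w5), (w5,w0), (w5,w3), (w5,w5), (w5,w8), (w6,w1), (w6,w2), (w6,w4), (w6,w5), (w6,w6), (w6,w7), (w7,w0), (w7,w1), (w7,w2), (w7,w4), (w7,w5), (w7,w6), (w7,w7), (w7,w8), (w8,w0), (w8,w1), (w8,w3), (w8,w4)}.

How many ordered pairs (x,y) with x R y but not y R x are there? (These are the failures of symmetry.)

Enumerating: (w0,w6), (w1,w5), (w2,w0), (w2,w4), (w3,w1), (w3,w4), (w3,w7), (w4,w1), (w4,w5), (w5,w0), (w5,w3), (w5,w8), … and 12 more.
Total: 24.

24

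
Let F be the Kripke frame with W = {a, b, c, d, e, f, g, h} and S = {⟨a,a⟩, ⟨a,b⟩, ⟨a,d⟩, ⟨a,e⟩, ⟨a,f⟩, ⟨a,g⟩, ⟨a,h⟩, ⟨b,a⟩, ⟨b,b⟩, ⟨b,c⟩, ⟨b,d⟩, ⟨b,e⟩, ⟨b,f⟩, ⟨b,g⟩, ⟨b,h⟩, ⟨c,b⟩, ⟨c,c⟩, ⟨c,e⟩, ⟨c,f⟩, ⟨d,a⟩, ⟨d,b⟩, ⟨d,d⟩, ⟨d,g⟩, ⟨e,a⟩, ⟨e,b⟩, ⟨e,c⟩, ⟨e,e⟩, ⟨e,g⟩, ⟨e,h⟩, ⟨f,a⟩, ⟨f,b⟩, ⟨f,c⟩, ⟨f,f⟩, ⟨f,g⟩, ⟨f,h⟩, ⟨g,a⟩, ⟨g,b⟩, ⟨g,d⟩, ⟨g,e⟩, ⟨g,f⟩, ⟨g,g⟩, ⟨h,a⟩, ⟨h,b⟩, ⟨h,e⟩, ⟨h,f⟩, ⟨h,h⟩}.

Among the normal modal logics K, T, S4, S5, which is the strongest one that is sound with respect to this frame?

T

Reflexive (axiom T): yes — every world is S-related to itself.
Transitive (axiom 4): no — a S b and b S c, but not a S c.
Euclidean (axiom 5): no — a S d and a S e, but not d S e.
So F validates K, T; S4 would additionally require S to be transitive. The strongest is T.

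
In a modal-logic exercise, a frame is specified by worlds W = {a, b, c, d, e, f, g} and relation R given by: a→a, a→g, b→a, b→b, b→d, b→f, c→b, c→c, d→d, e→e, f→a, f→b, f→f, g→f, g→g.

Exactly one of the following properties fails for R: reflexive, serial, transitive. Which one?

transitive

Reflexive: yes — every world is R-related to itself.
Serial: yes — every world has a successor (e.g. a R a).
Transitive: no — a R g and g R f, but not a R f.
Only transitive fails.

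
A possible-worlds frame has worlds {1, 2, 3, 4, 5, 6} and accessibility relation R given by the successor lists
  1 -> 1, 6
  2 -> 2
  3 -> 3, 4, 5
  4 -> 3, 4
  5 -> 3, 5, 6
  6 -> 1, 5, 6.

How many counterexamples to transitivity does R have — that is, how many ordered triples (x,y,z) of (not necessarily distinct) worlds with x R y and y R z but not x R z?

6

Enumerating: (1,6,5), (3,5,6), (4,3,5), (5,3,4), (5,6,1), (6,5,3).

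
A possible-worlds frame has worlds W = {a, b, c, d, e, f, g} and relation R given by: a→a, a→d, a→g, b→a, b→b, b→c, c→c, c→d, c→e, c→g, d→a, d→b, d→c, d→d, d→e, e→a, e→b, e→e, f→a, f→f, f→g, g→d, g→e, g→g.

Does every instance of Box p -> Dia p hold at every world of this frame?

Yes

By correspondence theory, D is valid on a frame iff R is serial.
Serial: yes — every world has a successor (e.g. a R a).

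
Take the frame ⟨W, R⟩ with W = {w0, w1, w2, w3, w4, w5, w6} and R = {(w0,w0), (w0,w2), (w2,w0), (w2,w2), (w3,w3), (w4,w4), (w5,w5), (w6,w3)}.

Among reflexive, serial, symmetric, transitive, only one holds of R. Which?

transitive

Reflexive: no — w1 is not related to itself.
Serial: no — w1 has no R-successor.
Symmetric: no — w6 R w3 but not w3 R w6.
Transitive: yes — every two-step R-path is closed by a direct edge.
Only transitive holds.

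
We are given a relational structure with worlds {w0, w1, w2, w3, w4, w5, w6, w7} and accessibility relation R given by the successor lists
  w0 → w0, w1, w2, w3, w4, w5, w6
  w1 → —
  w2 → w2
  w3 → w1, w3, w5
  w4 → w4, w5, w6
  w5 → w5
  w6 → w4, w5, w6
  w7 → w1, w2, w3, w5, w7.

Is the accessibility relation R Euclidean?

Euclidean: no — w0 R w1 and w0 R w2, but not w1 R w2.

No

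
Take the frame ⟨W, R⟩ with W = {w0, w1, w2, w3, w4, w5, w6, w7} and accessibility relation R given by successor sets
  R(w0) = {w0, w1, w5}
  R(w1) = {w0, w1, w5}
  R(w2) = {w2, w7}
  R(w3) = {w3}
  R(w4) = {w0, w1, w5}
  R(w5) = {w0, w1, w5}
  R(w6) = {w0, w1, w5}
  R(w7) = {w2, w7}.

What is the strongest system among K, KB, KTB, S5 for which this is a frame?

Symmetric (axiom B): no — w4 R w0 but not w0 R w4.
Reflexive (axiom T): no — w4 is not related to itself.
Euclidean (axiom 5): yes — any two successors of a common world are R-related.
So F validates K; KB would additionally require R to be symmetric. The strongest is K.

K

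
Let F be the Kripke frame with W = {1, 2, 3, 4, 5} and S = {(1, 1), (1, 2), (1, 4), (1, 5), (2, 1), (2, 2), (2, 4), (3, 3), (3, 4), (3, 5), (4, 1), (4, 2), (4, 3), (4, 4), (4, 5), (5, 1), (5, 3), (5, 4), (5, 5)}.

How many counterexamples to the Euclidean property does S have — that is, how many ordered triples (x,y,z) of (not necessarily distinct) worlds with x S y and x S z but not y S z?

Enumerating: (1,2,5), (1,5,2), (4,1,3), (4,2,3), (4,2,5), (4,3,1), (4,3,2), (4,5,2), (5,1,3), (5,3,1).

10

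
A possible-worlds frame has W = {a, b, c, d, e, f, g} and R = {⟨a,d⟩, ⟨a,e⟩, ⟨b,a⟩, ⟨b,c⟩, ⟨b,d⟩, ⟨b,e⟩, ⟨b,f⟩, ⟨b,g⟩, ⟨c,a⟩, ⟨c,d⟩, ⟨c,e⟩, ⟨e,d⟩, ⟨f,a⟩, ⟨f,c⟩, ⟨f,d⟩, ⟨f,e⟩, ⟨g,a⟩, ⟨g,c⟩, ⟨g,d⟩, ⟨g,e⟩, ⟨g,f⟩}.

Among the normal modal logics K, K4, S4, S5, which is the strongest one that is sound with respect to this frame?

Transitive (axiom 4): yes — every two-step R-path is closed by a direct edge.
Reflexive (axiom T): no — a is not related to itself.
Euclidean (axiom 5): no — a R d and a R e, but not d R e.
So F validates K, K4; S4 would additionally require R to be reflexive. The strongest is K4.

K4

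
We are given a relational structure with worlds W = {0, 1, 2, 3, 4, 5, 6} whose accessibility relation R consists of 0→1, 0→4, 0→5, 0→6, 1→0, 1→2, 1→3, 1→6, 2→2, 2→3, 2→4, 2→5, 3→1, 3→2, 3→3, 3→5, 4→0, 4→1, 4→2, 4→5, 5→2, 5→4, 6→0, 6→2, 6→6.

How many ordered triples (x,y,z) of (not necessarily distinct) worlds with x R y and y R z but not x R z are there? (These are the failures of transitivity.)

Enumerating: (0,1,0), (0,1,2), (0,1,3), (0,4,0), (0,4,2), (0,5,2), (0,6,0), (0,6,2), (1,0,1), (1,0,4), (1,0,5), (1,2,4), … and 28 more.
Total: 40.

40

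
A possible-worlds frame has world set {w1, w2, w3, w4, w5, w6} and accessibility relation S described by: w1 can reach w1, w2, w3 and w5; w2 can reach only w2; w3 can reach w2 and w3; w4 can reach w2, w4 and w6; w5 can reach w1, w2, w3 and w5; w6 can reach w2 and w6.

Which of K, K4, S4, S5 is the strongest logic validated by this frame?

Transitive (axiom 4): yes — every two-step S-path is closed by a direct edge.
Reflexive (axiom T): yes — every world is S-related to itself.
Euclidean (axiom 5): no — w1 S w2 and w1 S w3, but not w2 S w3.
So F validates K, K4, S4; S5 would additionally require S to be Euclidean. The strongest is S4.

S4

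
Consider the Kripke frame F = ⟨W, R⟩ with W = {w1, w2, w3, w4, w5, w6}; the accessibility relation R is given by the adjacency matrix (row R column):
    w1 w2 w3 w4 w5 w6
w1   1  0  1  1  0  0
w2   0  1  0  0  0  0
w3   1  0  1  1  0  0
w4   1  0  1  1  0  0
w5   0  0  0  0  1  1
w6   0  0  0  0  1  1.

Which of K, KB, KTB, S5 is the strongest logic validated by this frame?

Symmetric (axiom B): yes — every pair in R has its reverse in R.
Reflexive (axiom T): yes — every world is R-related to itself.
Euclidean (axiom 5): yes — any two successors of a common world are R-related.
So F validates K, KB, KTB, S5. The strongest is S5.

S5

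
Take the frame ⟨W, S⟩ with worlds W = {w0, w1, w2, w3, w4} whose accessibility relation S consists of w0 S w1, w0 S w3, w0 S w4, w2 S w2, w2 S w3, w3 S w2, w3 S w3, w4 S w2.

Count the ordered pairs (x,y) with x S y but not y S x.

4

Enumerating: (w0,w1), (w0,w3), (w0,w4), (w4,w2).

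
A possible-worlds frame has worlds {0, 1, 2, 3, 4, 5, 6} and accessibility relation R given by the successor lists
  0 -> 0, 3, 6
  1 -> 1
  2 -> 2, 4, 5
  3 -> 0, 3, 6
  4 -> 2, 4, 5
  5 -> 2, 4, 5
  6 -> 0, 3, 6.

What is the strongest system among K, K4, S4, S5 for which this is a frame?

Transitive (axiom 4): yes — every two-step R-path is closed by a direct edge.
Reflexive (axiom T): yes — every world is R-related to itself.
Euclidean (axiom 5): yes — any two successors of a common world are R-related.
So F validates K, K4, S4, S5. The strongest is S5.

S5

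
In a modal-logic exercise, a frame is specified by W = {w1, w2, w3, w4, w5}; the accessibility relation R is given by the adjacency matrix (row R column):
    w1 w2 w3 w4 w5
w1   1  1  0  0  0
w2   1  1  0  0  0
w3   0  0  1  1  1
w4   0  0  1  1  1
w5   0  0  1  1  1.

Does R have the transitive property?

Yes

Transitive: yes — every two-step R-path is closed by a direct edge.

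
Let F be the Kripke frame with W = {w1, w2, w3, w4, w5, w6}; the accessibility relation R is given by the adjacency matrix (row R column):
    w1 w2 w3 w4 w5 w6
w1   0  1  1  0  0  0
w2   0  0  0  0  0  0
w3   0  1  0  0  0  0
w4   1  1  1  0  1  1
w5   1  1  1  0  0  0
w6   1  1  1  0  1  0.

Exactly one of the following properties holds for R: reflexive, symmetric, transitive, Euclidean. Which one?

Reflexive: no — w1 is not related to itself.
Symmetric: no — w1 R w2 but not w2 R w1.
Transitive: yes — every two-step R-path is closed by a direct edge.
Euclidean: no — w1 R w2 and w1 R w3, but not w2 R w3.
Only transitive holds.

transitive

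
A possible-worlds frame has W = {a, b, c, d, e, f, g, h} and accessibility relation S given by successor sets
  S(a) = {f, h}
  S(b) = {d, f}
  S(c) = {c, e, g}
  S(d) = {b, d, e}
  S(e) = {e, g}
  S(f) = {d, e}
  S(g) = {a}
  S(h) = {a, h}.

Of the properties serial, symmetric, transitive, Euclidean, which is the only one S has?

Serial: yes — every world has a successor (e.g. a S f).
Symmetric: no — a S f but not f S a.
Transitive: no — a S f and f S d, but not a S d.
Euclidean: no — a S f and a S h, but not f S h.
Only serial holds.

serial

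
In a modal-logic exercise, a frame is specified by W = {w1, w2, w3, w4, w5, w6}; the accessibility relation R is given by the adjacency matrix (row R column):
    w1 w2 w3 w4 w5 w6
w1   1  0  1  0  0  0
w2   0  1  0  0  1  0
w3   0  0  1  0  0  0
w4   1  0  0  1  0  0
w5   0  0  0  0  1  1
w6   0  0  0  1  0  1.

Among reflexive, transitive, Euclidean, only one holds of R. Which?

Reflexive: yes — every world is R-related to itself.
Transitive: no — w2 R w5 and w5 R w6, but not w2 R w6.
Euclidean: no — w1 R w3 and w1 R w1, but not w3 R w1.
Only reflexive holds.

reflexive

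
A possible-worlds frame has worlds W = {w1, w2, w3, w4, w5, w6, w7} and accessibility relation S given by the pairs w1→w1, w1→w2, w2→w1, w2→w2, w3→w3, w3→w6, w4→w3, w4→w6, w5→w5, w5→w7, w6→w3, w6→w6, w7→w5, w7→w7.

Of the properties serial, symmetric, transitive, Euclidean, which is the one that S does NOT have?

Serial: yes — every world has a successor (e.g. w1 S w1).
Symmetric: no — w4 S w3 but not w3 S w4.
Transitive: yes — every two-step S-path is closed by a direct edge.
Euclidean: yes — any two successors of a common world are S-related.
Only symmetric fails.

symmetric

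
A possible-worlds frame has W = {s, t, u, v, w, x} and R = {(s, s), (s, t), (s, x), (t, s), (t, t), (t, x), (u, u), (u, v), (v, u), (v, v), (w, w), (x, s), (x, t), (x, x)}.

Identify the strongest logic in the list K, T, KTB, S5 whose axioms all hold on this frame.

S5

Reflexive (axiom T): yes — every world is R-related to itself.
Symmetric (axiom B): yes — every pair in R has its reverse in R.
Euclidean (axiom 5): yes — any two successors of a common world are R-related.
So F validates K, T, KTB, S5. The strongest is S5.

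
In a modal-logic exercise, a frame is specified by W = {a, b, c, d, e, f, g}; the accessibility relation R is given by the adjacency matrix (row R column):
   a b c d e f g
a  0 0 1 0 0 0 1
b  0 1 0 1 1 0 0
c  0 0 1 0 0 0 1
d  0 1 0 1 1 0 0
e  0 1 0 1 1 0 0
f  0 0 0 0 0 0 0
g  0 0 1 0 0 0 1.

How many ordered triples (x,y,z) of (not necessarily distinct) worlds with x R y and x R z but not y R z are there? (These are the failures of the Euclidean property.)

R is Euclidean; there are no such tuples.

0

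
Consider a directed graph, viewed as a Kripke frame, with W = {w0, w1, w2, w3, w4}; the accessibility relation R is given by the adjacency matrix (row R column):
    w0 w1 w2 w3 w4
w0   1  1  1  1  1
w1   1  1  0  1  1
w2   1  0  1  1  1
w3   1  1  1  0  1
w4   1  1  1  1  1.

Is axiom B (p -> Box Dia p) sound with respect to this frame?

Yes

The schema B characterises exactly the symmetric frames.
Symmetric: yes — every pair in R has its reverse in R.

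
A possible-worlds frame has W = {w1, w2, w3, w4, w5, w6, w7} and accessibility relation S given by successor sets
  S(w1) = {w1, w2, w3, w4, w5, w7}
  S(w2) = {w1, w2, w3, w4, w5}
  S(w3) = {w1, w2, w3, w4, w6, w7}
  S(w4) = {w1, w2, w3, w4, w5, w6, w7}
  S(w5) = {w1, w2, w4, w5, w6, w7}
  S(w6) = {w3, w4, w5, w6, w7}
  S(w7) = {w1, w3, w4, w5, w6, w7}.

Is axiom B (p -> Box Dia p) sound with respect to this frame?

The schema B characterises exactly the symmetric frames.
Symmetric: yes — every pair in S has its reverse in S.

Yes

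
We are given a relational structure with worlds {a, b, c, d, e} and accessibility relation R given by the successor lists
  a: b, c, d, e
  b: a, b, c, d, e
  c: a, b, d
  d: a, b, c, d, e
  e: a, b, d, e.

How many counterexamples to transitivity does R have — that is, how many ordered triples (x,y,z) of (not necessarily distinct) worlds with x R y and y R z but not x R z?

Enumerating: (a,b,a), (a,c,a), (a,d,a), (a,e,a), (c,a,c), (c,a,e), (c,b,c), (c,b,e), (c,d,c), (c,d,e), (e,a,c), (e,b,c), (e,d,c).

13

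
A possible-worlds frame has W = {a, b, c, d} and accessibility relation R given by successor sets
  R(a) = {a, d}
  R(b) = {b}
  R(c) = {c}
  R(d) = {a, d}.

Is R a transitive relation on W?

Transitive: yes — every two-step R-path is closed by a direct edge.

Yes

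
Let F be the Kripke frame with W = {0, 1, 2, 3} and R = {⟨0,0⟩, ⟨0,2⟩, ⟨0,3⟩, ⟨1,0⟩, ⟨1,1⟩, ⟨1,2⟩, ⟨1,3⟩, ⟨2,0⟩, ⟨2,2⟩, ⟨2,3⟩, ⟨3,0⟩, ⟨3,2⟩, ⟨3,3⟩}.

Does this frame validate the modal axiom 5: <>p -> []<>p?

By correspondence theory, 5 is valid on a frame iff R is Euclidean.
Euclidean: no — 1 R 0 and 1 R 1, but not 0 R 1.

No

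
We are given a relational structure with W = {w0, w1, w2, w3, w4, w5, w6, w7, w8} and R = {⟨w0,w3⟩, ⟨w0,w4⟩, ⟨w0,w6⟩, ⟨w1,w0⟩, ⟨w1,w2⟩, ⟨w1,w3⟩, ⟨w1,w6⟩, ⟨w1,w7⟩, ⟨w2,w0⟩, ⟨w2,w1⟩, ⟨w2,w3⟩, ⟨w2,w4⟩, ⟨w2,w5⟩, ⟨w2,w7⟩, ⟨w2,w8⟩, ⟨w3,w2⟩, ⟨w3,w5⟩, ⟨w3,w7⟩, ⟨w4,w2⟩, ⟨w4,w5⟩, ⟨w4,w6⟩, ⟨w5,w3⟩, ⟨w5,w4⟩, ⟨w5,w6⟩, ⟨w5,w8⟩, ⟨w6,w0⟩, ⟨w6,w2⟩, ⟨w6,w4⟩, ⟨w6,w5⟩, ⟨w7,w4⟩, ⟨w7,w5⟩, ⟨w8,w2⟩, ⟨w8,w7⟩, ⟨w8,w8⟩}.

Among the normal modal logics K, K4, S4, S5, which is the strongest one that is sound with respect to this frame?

K

Transitive (axiom 4): no — w0 R w3 and w3 R w2, but not w0 R w2.
Reflexive (axiom T): no — w0 is not related to itself.
Euclidean (axiom 5): no — w0 R w3 and w0 R w4, but not w3 R w4.
So F validates K; K4 would additionally require R to be transitive. The strongest is K.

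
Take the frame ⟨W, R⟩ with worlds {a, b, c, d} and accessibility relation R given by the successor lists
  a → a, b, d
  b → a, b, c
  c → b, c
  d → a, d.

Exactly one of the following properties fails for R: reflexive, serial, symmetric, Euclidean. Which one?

Reflexive: yes — every world is R-related to itself.
Serial: yes — every world has a successor (e.g. a R a).
Symmetric: yes — every pair in R has its reverse in R.
Euclidean: no — a R b and a R d, but not b R d.
Only Euclidean fails.

Euclidean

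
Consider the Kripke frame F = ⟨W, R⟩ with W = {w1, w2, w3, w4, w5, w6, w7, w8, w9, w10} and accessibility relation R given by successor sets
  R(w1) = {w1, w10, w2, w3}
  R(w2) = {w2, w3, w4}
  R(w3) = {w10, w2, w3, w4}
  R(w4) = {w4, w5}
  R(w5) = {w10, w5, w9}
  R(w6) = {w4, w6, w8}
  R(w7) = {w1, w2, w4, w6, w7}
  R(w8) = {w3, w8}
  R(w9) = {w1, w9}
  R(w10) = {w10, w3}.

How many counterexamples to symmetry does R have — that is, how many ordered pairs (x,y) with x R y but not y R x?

16

Enumerating: (w1,w10), (w1,w2), (w1,w3), (w2,w4), (w3,w4), (w4,w5), (w5,w10), (w5,w9), (w6,w4), (w6,w8), (w7,w1), (w7,w2), (w7,w4), (w7,w6), (w8,w3), (w9,w1).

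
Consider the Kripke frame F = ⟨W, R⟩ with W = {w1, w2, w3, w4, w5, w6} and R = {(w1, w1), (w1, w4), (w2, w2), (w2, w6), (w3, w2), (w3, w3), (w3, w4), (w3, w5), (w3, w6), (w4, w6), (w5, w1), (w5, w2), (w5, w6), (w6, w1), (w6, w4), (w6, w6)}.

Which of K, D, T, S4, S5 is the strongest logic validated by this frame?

Serial (axiom D): yes — every world has a successor (e.g. w1 R w1).
Reflexive (axiom T): no — w4 is not related to itself.
Transitive (axiom 4): no — w1 R w4 and w4 R w6, but not w1 R w6.
Euclidean (axiom 5): no — w3 R w2 and w3 R w4, but not w2 R w4.
So F validates K, D; T would additionally require R to be reflexive. The strongest is D.

D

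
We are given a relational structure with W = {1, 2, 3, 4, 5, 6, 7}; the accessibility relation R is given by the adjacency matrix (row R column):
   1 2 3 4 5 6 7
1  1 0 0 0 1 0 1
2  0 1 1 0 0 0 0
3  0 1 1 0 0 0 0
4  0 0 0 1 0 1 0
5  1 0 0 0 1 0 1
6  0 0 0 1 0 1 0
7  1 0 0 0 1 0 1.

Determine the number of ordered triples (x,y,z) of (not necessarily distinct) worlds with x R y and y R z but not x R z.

0

R is transitive; there are no such tuples.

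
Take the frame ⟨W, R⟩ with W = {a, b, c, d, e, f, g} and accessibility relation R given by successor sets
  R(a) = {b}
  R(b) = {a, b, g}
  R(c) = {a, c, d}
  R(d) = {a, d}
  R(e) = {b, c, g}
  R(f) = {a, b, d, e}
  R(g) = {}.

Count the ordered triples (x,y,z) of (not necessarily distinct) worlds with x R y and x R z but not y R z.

Enumerating: (b,a,a), (b,a,g), (b,g,a), (b,g,b), (b,g,g), (c,a,a), (c,a,c), (c,a,d), (c,d,c), (d,a,a), (d,a,d), (e,b,c), … and 15 more.
Total: 27.

27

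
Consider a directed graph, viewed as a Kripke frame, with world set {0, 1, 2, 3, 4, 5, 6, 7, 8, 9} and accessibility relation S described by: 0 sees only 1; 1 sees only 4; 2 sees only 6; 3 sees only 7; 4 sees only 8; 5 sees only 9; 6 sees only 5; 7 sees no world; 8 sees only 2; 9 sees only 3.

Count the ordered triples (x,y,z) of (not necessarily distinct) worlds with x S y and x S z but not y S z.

9

Enumerating: (0,1,1), (1,4,4), (2,6,6), (3,7,7), (4,8,8), (5,9,9), (6,5,5), (8,2,2), (9,3,3).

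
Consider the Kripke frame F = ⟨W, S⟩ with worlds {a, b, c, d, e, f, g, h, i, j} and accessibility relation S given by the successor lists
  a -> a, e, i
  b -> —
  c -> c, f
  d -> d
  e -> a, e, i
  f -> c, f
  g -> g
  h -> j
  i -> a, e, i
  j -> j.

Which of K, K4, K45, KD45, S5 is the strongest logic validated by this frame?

Transitive (axiom 4): yes — every two-step S-path is closed by a direct edge.
Euclidean (axiom 5): yes — any two successors of a common world are S-related.
Serial (axiom D): no — b has no S-successor.
Reflexive (axiom T): no — b is not related to itself.
So F validates K, K4, K45; KD45 would additionally require S to be serial. The strongest is K45.

K45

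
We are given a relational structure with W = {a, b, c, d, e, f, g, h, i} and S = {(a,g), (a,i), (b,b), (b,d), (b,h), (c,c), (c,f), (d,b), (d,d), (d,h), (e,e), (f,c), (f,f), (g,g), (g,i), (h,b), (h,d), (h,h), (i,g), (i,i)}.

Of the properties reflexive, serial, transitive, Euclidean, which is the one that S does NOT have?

Reflexive: no — a is not related to itself.
Serial: yes — every world has a successor (e.g. a S g).
Transitive: yes — every two-step S-path is closed by a direct edge.
Euclidean: yes — any two successors of a common world are S-related.
Only reflexive fails.

reflexive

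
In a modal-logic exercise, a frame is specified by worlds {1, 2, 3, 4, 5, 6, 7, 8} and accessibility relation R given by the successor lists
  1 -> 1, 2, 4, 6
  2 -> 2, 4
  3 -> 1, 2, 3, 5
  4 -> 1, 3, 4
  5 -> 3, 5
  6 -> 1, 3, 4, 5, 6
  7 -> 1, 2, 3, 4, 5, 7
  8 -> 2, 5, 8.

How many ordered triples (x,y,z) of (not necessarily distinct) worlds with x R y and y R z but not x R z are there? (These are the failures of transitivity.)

19

Enumerating: (1,4,3), (1,6,3), (1,6,5), (2,4,1), (2,4,3), (3,1,4), (3,1,6), (3,2,4), (4,1,2), (4,1,6), (4,3,2), (4,3,5), … and 7 more.
Total: 19.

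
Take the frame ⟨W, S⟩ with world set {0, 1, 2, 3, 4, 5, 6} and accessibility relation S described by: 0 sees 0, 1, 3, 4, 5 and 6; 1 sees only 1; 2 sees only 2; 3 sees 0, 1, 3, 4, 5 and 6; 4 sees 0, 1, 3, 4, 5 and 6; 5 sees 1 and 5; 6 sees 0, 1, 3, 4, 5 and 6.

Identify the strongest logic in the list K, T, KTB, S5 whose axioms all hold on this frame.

T

Reflexive (axiom T): yes — every world is S-related to itself.
Symmetric (axiom B): no — 0 S 1 but not 1 S 0.
Euclidean (axiom 5): no — 0 S 1 and 0 S 3, but not 1 S 3.
So F validates K, T; KTB would additionally require S to be symmetric. The strongest is T.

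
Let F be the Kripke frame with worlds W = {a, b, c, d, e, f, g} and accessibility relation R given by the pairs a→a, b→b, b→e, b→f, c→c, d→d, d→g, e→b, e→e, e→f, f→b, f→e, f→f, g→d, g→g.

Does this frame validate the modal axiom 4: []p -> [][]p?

Axiom 4 corresponds to the accessibility relation being transitive.
Transitive: yes — every two-step R-path is closed by a direct edge.

Yes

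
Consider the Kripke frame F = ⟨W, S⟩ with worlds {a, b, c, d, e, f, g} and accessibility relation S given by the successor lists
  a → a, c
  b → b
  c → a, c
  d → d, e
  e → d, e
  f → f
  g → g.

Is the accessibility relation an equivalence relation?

Reflexive: yes — every world is S-related to itself.
Symmetric: yes — every pair in S has its reverse in S.
Transitive: yes — every two-step S-path is closed by a direct edge.
So S is an equivalence relation.

Yes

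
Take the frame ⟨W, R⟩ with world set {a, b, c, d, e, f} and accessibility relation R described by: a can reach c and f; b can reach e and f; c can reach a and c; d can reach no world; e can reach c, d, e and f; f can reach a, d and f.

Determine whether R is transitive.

Transitive: no — a R f and f R d, but not a R d.

No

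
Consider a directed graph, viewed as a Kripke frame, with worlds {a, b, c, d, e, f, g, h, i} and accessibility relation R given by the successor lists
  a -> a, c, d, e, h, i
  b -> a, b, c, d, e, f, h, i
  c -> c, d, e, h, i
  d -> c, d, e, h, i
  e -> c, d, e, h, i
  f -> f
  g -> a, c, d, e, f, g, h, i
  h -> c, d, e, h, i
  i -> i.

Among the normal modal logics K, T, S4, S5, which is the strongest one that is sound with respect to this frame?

S4

Reflexive (axiom T): yes — every world is R-related to itself.
Transitive (axiom 4): yes — every two-step R-path is closed by a direct edge.
Euclidean (axiom 5): no — a R i and a R c, but not i R c.
So F validates K, T, S4; S5 would additionally require R to be Euclidean. The strongest is S4.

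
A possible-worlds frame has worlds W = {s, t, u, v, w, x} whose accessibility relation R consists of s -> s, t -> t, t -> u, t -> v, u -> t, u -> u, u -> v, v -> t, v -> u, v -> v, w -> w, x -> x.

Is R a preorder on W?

Yes

Reflexive: yes — every world is R-related to itself.
Transitive: yes — every two-step R-path is closed by a direct edge.
So R is a preorder.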